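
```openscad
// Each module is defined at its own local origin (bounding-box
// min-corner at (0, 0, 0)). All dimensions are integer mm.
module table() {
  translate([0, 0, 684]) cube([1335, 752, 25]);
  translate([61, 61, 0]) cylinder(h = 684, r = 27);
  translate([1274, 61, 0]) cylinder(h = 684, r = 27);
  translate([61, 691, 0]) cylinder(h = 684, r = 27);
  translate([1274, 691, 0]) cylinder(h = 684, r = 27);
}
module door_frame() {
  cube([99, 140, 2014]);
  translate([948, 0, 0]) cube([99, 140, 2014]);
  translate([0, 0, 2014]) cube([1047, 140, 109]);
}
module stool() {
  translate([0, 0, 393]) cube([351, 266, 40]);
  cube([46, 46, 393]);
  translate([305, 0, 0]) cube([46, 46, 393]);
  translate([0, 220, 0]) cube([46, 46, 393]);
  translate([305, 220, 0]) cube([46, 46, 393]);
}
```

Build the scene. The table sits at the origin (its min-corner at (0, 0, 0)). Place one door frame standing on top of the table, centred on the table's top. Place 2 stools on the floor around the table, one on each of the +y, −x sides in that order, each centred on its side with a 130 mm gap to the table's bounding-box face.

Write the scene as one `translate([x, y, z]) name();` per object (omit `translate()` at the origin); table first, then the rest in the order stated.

table();
translate([144, 306, 709]) door_frame();
translate([492, 882, 0]) stool();
translate([-481, 243, 0]) stool();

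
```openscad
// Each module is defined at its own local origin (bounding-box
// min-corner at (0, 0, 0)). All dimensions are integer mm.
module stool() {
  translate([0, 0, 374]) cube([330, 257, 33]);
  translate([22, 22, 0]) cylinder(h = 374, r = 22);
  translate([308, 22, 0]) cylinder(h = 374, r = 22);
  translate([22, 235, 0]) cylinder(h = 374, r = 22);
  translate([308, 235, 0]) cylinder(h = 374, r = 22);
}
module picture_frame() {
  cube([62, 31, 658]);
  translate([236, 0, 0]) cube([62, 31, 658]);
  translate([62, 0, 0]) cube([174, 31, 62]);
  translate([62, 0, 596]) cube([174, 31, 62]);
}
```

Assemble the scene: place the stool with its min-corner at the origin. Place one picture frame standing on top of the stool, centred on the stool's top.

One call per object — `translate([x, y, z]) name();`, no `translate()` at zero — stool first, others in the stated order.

stool();
translate([16, 113, 407]) picture_frame();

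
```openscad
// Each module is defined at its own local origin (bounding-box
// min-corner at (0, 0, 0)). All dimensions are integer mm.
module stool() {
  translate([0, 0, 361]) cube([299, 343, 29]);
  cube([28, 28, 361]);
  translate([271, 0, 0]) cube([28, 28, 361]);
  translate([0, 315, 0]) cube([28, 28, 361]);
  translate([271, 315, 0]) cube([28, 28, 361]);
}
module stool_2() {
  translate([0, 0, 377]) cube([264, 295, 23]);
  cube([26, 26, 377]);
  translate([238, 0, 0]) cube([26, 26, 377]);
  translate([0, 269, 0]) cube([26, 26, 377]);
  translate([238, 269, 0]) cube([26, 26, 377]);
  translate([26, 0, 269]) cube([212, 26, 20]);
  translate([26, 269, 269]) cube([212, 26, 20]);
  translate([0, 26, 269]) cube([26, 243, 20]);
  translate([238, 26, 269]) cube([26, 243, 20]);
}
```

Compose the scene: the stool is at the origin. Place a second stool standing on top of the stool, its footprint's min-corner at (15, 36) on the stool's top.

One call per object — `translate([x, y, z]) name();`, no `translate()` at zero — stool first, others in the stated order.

stool();
translate([15, 36, 390]) stool_2();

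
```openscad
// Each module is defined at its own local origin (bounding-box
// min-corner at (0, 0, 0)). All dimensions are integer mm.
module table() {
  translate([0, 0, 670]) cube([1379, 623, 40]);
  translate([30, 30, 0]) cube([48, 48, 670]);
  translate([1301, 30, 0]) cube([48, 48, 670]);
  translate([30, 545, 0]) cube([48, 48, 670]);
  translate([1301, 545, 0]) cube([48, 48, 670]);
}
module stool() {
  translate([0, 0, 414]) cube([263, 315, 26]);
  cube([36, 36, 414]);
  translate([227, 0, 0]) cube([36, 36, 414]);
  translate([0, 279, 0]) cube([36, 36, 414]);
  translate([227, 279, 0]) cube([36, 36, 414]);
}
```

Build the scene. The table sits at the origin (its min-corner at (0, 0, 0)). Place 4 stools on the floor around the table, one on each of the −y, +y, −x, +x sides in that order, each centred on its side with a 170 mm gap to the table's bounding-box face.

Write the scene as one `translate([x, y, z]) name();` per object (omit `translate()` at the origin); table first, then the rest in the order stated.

table();
translate([558, -485, 0]) stool();
translate([558, 793, 0]) stool();
translate([-433, 154, 0]) stool();
translate([1549, 154, 0]) stool();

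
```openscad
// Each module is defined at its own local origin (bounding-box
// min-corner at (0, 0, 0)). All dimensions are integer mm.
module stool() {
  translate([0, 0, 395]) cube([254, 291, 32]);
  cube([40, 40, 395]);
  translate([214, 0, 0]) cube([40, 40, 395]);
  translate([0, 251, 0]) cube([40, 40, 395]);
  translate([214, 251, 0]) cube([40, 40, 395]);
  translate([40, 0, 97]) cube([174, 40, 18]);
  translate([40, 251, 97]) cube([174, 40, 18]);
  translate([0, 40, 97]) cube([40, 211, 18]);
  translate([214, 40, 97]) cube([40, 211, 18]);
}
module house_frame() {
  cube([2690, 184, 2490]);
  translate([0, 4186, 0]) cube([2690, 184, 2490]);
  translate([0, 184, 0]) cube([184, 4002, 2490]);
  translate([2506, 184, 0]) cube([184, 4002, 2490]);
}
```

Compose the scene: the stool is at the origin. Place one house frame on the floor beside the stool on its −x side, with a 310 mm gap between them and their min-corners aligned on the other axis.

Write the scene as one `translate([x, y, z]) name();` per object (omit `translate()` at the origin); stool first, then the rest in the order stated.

stool();
translate([-3000, 0, 0]) house_frame();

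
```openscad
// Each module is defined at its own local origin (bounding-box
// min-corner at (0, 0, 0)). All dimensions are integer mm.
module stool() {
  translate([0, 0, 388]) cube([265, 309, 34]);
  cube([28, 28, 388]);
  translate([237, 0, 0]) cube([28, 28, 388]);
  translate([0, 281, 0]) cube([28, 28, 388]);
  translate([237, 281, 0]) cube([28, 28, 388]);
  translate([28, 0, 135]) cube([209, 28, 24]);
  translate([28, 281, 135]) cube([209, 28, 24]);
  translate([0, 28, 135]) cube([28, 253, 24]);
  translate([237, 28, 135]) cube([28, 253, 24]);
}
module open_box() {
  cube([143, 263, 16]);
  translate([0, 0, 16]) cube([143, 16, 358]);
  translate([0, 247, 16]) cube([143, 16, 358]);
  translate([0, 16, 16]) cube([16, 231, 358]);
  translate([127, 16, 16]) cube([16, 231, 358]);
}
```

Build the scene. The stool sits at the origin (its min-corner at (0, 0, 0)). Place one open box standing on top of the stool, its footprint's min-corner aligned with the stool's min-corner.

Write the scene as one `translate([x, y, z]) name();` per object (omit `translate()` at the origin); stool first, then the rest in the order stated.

stool();
translate([0, 0, 422]) open_box();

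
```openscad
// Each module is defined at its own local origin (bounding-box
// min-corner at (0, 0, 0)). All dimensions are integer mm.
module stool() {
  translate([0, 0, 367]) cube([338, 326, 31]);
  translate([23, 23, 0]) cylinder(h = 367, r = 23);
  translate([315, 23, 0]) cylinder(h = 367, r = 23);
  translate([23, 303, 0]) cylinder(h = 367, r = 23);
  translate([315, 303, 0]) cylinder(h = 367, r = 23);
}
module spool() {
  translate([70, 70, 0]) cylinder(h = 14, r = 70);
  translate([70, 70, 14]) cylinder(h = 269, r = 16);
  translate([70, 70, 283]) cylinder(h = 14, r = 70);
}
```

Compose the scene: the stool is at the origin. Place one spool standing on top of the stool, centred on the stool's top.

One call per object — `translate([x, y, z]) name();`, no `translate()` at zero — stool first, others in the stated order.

stool();
translate([99, 93, 398]) spool();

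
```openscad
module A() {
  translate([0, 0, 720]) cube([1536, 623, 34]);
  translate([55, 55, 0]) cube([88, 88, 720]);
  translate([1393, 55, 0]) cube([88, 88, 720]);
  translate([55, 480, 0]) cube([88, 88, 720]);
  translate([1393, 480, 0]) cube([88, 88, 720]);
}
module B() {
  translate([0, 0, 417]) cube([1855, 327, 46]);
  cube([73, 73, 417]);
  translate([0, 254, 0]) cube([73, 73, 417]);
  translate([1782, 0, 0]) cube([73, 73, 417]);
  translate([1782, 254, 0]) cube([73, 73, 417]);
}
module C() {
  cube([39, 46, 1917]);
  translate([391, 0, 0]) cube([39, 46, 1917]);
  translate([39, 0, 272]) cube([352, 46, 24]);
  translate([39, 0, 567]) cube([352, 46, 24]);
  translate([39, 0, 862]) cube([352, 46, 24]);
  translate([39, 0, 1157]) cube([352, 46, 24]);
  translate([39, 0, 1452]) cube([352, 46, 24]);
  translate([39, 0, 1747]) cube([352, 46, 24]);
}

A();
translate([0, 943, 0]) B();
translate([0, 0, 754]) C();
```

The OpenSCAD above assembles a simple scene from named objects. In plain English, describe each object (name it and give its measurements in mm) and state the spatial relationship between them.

A is a rectangular dining table. The top is 1536×623×34 mm with its upper surface at z = 754 mm. It stands on four 88×88 mm square legs, each inset 55 mm from the nearest pair of top edges, running from the floor to the underside of the top.

B is a bench: a 1855×327 mm seat slab, 46 mm thick, top at z = 463 mm, on four 73×73 mm square legs flush with the seat corners and standing on z = 0.

C is a straight ladder. Two 39×46 mm vertical rails, 1917 mm tall, stand 430 mm apart (outside-to-outside) with their front faces coplanar on the −y side. 6 rungs, each 46 mm deep and 24 mm tall, span between the inner faces of the rails, front faces flush with the rails. The lowest rung's underside is at z = 272 mm and rungs are spaced 295 mm apart (underside to underside).

The bench is on the floor beside the table on its +y side. The ladder is on top of the table.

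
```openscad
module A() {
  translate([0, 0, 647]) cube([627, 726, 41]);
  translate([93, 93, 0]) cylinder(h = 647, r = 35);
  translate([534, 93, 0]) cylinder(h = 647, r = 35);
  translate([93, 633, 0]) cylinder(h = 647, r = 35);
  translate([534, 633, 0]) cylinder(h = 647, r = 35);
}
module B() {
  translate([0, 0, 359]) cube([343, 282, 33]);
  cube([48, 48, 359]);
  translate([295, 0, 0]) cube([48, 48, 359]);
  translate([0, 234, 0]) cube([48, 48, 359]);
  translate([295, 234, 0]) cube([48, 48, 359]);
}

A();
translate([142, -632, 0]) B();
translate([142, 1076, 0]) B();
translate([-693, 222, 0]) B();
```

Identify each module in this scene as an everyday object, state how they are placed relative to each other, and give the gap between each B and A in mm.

Each stool's nearest face is 350 mm from the table's bounding box.

A is a table. B is a stool. Three stools sit around the table at the −y, +y, −x sides. The gap between each stool and the table is 350 mm.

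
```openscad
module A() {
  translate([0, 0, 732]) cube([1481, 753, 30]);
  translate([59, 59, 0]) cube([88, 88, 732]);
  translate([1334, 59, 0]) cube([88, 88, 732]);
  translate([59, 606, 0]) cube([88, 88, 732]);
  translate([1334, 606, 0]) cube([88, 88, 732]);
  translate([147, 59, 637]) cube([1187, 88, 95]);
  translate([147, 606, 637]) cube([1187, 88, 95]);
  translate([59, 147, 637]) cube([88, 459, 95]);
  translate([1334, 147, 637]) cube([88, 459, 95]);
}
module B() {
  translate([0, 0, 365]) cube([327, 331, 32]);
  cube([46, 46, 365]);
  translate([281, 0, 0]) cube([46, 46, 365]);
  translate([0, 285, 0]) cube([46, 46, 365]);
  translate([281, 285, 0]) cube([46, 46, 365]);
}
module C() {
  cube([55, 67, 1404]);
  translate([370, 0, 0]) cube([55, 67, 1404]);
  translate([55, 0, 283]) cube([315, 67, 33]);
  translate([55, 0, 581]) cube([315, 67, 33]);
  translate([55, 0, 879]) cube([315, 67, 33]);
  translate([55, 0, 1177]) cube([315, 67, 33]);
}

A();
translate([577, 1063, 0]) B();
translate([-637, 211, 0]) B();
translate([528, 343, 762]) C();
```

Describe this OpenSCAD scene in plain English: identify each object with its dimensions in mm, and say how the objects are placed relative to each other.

A is a table with a 1481×753 mm rectangular top, 30 mm thick, top surface at z = 762 mm, supported by four 88×88 mm square legs, each inset 59 mm from the nearest pair of top edges, running from the floor. Four apron rails, 88 mm thick and 95 mm tall, run between adjacent legs with their top edges flush with the underside of the top and their outer faces flush with the legs' outer faces.

B is a four-legged stool. The seat is a 327×331×32 mm slab whose top surface is at z = 397 mm; four square legs, each 46×46 mm in cross-section, run from the floor (z = 0) to the underside of the seat, each flush with a corner of the seat.

C is a straight ladder. Two 55×67 mm vertical rails, 1404 mm tall, stand 425 mm apart (outside-to-outside) with their front faces coplanar on the −y side. 4 rungs, each 67 mm deep and 33 mm tall, span between the inner faces of the rails, front faces flush with the rails. The lowest rung's underside is at z = 283 mm and rungs are spaced 298 mm apart (underside to underside).

Two stools sit around the table at the +y, −x sides. The ladder is on top of the table, centred.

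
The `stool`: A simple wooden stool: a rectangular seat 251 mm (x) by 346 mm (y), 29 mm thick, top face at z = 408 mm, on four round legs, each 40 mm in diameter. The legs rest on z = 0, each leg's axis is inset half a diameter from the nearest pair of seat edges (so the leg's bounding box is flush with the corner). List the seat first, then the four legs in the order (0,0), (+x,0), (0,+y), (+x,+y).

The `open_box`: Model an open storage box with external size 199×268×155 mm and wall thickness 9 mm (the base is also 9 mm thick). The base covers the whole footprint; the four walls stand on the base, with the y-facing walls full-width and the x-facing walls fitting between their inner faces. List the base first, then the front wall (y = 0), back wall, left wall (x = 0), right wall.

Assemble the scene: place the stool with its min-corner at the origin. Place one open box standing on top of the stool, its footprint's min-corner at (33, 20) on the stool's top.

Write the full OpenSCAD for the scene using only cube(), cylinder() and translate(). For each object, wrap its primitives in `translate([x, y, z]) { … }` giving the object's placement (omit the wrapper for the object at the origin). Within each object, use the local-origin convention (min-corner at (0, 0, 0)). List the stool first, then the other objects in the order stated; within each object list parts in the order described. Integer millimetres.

translate([0, 0, 379]) cube([251, 346, 29]);
translate([20, 20, 0]) cylinder(h = 379, r = 20);
translate([231, 20, 0]) cylinder(h = 379, r = 20);
translate([20, 326, 0]) cylinder(h = 379, r = 20);
translate([231, 326, 0]) cylinder(h = 379, r = 20);
translate([33, 20, 408]) {
  cube([199, 268, 9]);
  translate([0, 0, 9]) cube([199, 9, 146]);
  translate([0, 259, 9]) cube([199, 9, 146]);
  translate([0, 9, 9]) cube([9, 250, 146]);
  translate([190, 9, 9]) cube([9, 250, 146]);
}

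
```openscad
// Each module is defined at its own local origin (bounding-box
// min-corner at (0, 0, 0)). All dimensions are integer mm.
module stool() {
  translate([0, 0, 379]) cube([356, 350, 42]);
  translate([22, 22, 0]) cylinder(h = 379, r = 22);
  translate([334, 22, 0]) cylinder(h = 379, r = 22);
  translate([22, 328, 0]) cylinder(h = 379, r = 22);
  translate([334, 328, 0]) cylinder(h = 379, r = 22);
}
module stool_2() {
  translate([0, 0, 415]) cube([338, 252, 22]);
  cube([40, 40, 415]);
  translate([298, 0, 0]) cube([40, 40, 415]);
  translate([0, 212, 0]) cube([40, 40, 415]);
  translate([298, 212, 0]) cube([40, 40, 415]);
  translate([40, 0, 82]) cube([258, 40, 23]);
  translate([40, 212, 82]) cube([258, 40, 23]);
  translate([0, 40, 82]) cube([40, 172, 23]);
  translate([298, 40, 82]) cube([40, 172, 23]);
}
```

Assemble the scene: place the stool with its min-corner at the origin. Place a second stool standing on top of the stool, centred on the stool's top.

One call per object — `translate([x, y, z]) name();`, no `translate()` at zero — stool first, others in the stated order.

stool();
translate([9, 49, 421]) stool_2();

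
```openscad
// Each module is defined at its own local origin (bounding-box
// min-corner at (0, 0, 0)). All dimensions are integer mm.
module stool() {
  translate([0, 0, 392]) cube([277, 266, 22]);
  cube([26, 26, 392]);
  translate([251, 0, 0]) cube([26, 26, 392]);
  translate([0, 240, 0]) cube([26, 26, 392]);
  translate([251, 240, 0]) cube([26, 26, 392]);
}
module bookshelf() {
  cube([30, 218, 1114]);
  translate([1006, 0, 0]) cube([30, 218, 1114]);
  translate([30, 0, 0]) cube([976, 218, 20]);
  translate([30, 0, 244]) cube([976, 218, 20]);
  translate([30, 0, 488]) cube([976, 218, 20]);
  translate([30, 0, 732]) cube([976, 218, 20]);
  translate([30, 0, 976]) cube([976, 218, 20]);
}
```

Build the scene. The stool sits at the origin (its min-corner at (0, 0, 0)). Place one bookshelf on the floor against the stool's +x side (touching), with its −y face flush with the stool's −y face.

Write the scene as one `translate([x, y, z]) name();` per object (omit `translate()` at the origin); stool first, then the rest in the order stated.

stool();
translate([277, 0, 0]) bookshelf();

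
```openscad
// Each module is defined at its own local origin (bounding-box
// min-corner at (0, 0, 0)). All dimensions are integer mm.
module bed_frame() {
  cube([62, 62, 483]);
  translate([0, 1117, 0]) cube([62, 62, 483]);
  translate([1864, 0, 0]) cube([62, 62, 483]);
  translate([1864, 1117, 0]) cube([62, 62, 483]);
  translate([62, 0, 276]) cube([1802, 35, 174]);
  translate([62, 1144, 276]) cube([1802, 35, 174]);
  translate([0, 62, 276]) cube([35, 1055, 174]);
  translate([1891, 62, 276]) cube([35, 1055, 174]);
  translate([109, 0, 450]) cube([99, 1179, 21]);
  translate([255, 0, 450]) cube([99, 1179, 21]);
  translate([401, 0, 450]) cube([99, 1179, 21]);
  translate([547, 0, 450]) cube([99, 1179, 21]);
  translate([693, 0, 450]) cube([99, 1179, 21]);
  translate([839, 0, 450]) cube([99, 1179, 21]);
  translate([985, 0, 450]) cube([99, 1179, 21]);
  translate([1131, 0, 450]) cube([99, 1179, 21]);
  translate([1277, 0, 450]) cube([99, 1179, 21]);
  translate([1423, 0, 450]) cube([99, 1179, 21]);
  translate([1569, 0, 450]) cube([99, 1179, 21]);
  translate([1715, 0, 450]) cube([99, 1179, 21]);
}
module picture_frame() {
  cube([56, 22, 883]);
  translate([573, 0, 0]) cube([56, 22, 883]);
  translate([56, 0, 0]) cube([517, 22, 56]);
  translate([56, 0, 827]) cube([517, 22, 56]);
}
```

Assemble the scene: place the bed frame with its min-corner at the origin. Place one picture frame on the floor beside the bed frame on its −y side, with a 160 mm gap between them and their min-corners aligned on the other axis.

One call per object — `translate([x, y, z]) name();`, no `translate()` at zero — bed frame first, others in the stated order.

bed_frame();
translate([0, -182, 0]) picture_frame();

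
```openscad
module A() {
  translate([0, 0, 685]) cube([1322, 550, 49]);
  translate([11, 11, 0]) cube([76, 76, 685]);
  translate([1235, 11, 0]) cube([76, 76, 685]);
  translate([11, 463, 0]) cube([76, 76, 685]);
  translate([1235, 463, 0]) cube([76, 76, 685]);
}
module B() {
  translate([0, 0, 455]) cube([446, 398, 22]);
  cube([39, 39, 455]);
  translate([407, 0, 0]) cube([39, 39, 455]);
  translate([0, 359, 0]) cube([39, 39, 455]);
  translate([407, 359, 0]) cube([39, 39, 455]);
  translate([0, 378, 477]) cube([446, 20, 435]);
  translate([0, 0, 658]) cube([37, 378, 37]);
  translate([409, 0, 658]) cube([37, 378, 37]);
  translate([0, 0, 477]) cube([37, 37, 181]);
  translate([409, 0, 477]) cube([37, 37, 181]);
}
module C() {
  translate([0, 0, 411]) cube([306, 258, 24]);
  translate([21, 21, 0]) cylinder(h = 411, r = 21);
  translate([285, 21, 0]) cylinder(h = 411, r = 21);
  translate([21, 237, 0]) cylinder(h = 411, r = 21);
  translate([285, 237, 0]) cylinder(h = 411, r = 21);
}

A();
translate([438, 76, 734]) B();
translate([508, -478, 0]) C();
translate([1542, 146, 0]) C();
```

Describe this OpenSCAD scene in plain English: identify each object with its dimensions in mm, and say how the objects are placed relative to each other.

A is a table with a 1322×550 mm rectangular top, 49 mm thick, top surface at z = 734 mm, supported by four 76×76 mm square legs, each inset 11 mm from the nearest pair of top edges, running from the floor.

B is a chair. The seat is a 446×398×22 mm slab with its top at z = 477 mm, on four 39×39 mm corner legs (flush with the seat edges, standing on z = 0). A flat backrest 20 mm thick, 435 mm tall, spans the full seat width and rises from the seat top along its +y edge, rear face flush with the rear of the seat. Two armrests of 37×37 mm section run along each side from the seat's front edge to the front of the backrest, top faces 218 mm above the seat top and outer faces flush with the seat's x-edges; a 37×37 mm post under the front of each armrest stands on the seat at the front corner.

C is a four-legged stool. The seat is 306×258 mm, 24 mm thick, top at z = 435 mm. It stands on four round legs, each 42 mm in diameter, from z = 0 to the seat underside, each leg's axis is inset half a diameter from the nearest pair of seat edges (so the leg's bounding box is flush with the corner).

The chair is on top of the table, centred. Two stools sit around the table at the −y, +x sides.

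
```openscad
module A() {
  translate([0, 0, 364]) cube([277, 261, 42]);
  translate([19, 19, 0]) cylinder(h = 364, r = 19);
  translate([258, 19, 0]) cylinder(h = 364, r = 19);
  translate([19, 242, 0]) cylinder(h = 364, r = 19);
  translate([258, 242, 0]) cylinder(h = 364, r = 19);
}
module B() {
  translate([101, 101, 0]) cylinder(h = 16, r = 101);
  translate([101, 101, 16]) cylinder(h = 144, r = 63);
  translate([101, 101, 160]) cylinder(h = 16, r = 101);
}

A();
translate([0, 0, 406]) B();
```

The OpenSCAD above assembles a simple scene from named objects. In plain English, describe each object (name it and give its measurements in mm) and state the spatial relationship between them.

A is a simple wooden stool: a rectangular seat 277 mm (x) by 261 mm (y), 42 mm thick, top face at z = 406 mm, on four round legs, each 38 mm in diameter. The legs rest on z = 0, each leg's axis is inset half a diameter from the nearest pair of seat edges (so the leg's bounding box is flush with the corner).

B is a spool: two coaxial disc flanges of radius 101 mm and thickness 16 mm, joined by a core cylinder of radius 63 mm and height 144 mm. The lower flange rests on z = 0 and the three cylinders share a vertical axis.

The spool is on top of the stool.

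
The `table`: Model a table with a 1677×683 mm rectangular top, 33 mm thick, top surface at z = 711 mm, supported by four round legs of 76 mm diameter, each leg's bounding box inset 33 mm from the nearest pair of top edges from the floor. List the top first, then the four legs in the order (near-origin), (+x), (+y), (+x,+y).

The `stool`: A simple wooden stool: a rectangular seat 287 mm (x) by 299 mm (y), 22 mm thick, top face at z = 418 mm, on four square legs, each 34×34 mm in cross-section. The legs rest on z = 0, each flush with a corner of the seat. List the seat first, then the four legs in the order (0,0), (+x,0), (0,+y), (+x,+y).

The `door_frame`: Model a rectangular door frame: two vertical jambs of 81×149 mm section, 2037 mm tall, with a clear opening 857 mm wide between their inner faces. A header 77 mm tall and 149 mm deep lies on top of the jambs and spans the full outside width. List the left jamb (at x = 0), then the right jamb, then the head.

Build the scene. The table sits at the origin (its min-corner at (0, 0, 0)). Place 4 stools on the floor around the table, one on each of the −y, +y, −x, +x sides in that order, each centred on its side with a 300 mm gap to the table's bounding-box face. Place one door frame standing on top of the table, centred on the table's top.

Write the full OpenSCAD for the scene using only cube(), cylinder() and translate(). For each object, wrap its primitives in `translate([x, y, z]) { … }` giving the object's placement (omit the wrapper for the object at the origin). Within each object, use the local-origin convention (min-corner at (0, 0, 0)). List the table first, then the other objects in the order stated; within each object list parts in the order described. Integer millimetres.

translate([0, 0, 678]) cube([1677, 683, 33]);
translate([71, 71, 0]) cylinder(h = 678, r = 38);
translate([1606, 71, 0]) cylinder(h = 678, r = 38);
translate([71, 612, 0]) cylinder(h = 678, r = 38);
translate([1606, 612, 0]) cylinder(h = 678, r = 38);
translate([695, -599, 0]) {
  translate([0, 0, 396]) cube([287, 299, 22]);
  cube([34, 34, 396]);
  translate([253, 0, 0]) cube([34, 34, 396]);
  translate([0, 265, 0]) cube([34, 34, 396]);
  translate([253, 265, 0]) cube([34, 34, 396]);
}
translate([695, 983, 0]) {
  translate([0, 0, 396]) cube([287, 299, 22]);
  cube([34, 34, 396]);
  translate([253, 0, 0]) cube([34, 34, 396]);
  translate([0, 265, 0]) cube([34, 34, 396]);
  translate([253, 265, 0]) cube([34, 34, 396]);
}
translate([-587, 192, 0]) {
  translate([0, 0, 396]) cube([287, 299, 22]);
  cube([34, 34, 396]);
  translate([253, 0, 0]) cube([34, 34, 396]);
  translate([0, 265, 0]) cube([34, 34, 396]);
  translate([253, 265, 0]) cube([34, 34, 396]);
}
translate([1977, 192, 0]) {
  translate([0, 0, 396]) cube([287, 299, 22]);
  cube([34, 34, 396]);
  translate([253, 0, 0]) cube([34, 34, 396]);
  translate([0, 265, 0]) cube([34, 34, 396]);
  translate([253, 265, 0]) cube([34, 34, 396]);
}
translate([329, 267, 711]) {
  cube([81, 149, 2037]);
  translate([938, 0, 0]) cube([81, 149, 2037]);
  translate([0, 0, 2037]) cube([1019, 149, 77]);
}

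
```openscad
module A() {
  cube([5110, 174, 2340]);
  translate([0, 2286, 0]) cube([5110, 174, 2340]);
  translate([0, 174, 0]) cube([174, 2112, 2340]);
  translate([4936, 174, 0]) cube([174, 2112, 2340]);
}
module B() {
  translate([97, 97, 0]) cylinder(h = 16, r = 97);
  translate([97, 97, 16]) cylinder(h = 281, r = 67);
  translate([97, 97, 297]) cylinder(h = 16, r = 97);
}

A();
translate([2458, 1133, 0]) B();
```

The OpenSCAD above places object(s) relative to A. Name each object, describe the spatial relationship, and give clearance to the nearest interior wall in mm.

A is a house frame. B is a spool. The spool sits inside the house frame, centred. The clearance to the nearest interior wall is 959 mm.

Clearances: x = 2284, y = 959; minimum 959 mm.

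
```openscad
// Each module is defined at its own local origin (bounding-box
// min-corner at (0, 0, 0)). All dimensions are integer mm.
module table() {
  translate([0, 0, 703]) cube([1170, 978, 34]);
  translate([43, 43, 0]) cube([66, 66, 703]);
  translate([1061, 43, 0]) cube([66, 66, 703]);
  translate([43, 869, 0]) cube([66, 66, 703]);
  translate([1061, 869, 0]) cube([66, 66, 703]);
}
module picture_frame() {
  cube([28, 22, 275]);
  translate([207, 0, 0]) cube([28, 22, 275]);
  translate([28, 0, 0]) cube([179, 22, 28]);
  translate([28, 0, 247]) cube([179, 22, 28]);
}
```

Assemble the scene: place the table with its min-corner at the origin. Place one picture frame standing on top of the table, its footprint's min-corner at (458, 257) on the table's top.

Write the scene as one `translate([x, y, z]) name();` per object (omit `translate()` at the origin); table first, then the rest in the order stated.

table();
translate([458, 257, 737]) picture_frame();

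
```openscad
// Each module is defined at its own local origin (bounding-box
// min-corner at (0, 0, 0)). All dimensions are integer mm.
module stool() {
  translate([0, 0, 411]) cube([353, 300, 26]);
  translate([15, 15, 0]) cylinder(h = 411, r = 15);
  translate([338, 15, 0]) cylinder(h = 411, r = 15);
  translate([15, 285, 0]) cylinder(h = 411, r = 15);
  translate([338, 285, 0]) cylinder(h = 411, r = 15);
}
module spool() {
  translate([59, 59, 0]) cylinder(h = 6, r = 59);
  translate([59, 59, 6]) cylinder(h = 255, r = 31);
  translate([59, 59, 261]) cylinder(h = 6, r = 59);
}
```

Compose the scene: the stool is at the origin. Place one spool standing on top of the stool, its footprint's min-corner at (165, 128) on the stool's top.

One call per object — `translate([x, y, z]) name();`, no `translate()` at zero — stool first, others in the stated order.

stool();
translate([165, 128, 437]) spool();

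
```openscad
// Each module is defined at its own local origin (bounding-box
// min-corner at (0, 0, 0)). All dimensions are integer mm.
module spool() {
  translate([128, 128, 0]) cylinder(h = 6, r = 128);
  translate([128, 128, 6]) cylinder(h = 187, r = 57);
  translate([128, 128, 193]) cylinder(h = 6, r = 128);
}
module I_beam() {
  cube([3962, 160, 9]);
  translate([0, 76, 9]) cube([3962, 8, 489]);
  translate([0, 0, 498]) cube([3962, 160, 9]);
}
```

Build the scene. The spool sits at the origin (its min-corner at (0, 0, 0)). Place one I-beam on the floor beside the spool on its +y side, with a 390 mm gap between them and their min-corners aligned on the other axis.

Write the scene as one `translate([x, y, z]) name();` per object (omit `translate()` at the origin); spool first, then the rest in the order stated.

spool();
translate([0, 646, 0]) I_beam();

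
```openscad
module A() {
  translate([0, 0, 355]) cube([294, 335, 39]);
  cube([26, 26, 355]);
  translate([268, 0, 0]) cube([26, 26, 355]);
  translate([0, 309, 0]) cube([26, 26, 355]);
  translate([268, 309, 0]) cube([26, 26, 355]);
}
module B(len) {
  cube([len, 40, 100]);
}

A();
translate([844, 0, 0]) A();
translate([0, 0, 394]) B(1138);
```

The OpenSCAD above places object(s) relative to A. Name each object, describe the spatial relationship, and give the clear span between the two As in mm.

A is a stool. B is a beam. A beam spans the tops of two stools. The clear span between the two stools is 550 mm.

Second stool starts at x = 844; first ends at x = 294; clear span = 844 − 294 = 550 mm.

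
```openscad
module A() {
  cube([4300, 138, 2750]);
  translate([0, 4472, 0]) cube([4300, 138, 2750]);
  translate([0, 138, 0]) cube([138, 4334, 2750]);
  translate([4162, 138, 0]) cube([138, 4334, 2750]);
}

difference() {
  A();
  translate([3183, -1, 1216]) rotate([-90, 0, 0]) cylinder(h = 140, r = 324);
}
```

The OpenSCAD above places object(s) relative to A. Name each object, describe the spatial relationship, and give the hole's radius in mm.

A is a house frame. The house frame has a circular hole through its front wall. The hole's radius is 324 mm.

The subtracted cylinder has r = 324 mm.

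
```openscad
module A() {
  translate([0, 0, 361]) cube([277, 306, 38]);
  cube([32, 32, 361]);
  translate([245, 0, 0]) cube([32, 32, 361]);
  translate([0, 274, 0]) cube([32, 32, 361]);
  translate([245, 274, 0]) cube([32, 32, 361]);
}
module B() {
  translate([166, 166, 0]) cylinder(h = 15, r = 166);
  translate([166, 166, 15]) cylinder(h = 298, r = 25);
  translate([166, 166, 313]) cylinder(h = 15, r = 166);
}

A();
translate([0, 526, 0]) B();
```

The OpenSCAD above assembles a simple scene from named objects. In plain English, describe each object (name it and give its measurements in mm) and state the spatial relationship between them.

A is a simple wooden stool: a rectangular seat 277 mm (x) by 306 mm (y), 38 mm thick, top face at z = 399 mm, on four square legs, each 32×32 mm in cross-section. The legs rest on z = 0, each flush with a corner of the seat.

B is a spool: two coaxial disc flanges of radius 166 mm and thickness 15 mm, joined by a core cylinder of radius 25 mm and height 298 mm. The lower flange rests on z = 0 and the three cylinders share a vertical axis.

The spool is on the floor beside the stool on its +y side.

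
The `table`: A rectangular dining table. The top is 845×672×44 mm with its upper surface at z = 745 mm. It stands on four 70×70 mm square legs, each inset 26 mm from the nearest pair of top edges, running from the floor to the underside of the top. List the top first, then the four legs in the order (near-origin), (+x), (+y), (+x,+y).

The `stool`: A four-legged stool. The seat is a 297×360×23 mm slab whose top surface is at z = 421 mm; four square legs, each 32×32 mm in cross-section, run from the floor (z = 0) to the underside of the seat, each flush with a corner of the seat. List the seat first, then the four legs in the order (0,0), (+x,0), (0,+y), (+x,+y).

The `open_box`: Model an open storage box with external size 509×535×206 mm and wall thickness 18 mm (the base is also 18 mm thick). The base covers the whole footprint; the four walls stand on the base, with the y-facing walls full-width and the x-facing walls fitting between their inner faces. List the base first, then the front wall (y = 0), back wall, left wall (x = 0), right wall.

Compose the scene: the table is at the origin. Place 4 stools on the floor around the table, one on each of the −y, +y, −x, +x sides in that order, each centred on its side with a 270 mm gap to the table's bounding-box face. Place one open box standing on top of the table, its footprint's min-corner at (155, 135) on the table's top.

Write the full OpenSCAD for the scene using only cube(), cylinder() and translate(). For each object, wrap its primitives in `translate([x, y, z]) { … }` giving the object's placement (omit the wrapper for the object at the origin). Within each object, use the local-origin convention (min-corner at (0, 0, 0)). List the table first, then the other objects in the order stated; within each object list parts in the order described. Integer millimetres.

translate([0, 0, 701]) cube([845, 672, 44]);
translate([26, 26, 0]) cube([70, 70, 701]);
translate([749, 26, 0]) cube([70, 70, 701]);
translate([26, 576, 0]) cube([70, 70, 701]);
translate([749, 576, 0]) cube([70, 70, 701]);
translate([274, -630, 0]) {
  translate([0, 0, 398]) cube([297, 360, 23]);
  cube([32, 32, 398]);
  translate([265, 0, 0]) cube([32, 32, 398]);
  translate([0, 328, 0]) cube([32, 32, 398]);
  translate([265, 328, 0]) cube([32, 32, 398]);
}
translate([274, 942, 0]) {
  translate([0, 0, 398]) cube([297, 360, 23]);
  cube([32, 32, 398]);
  translate([265, 0, 0]) cube([32, 32, 398]);
  translate([0, 328, 0]) cube([32, 32, 398]);
  translate([265, 328, 0]) cube([32, 32, 398]);
}
translate([-567, 156, 0]) {
  translate([0, 0, 398]) cube([297, 360, 23]);
  cube([32, 32, 398]);
  translate([265, 0, 0]) cube([32, 32, 398]);
  translate([0, 328, 0]) cube([32, 32, 398]);
  translate([265, 328, 0]) cube([32, 32, 398]);
}
translate([1115, 156, 0]) {
  translate([0, 0, 398]) cube([297, 360, 23]);
  cube([32, 32, 398]);
  translate([265, 0, 0]) cube([32, 32, 398]);
  translate([0, 328, 0]) cube([32, 32, 398]);
  translate([265, 328, 0]) cube([32, 32, 398]);
}
translate([155, 135, 745]) {
  cube([509, 535, 18]);
  translate([0, 0, 18]) cube([509, 18, 188]);
  translate([0, 517, 18]) cube([509, 18, 188]);
  translate([0, 18, 18]) cube([18, 499, 188]);
  translate([491, 18, 18]) cube([18, 499, 188]);
}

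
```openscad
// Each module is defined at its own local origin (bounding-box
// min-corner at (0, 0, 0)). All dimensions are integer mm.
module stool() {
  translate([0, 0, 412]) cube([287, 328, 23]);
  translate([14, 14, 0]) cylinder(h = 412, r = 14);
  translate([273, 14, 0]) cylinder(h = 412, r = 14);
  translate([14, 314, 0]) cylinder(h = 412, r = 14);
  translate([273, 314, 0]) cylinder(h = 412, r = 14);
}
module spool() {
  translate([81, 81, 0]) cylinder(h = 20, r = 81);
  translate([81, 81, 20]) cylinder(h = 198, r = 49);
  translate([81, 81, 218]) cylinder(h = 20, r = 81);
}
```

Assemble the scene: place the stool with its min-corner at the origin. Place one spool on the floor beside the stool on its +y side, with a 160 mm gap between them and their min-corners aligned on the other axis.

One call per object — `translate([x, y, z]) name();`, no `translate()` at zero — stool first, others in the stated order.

stool();
translate([0, 488, 0]) spool();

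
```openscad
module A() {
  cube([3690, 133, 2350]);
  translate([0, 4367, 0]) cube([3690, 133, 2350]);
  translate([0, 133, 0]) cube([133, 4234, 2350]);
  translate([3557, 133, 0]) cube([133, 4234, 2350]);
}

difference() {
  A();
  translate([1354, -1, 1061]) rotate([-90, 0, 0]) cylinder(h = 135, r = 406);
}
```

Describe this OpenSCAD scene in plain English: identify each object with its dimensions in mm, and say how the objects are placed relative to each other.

A is a box-shaped house frame (walls only): outside footprint 3690×4500 mm, wall height 2350 mm, wall thickness 133 mm. The two y-facing walls run the full x-width; the two x-facing walls fit between the inner faces of the y-facing walls.

The house frame has a circular hole of radius 406 mm through its front wall, centred at (x = 1354, z = 1061).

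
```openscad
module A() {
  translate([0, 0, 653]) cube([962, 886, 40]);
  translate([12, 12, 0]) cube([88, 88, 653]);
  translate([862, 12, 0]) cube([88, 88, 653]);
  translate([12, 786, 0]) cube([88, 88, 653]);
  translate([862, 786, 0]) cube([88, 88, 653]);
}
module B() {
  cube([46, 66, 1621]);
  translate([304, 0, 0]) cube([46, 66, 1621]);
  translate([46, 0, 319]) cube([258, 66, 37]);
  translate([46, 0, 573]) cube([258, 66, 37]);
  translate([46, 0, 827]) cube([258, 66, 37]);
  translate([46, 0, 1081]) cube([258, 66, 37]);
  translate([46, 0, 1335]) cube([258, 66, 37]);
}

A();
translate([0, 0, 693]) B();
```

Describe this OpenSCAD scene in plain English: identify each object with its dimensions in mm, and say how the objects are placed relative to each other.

A is a table: top 962 mm (x) × 886 mm (y), 40 mm thick, upper face at z = 693 mm, on four 88×88 mm square legs, each inset 12 mm from the nearest pair of top edges, running from z = 0 to the bottom of the top.

B is a straight ladder. Two 46×66 mm vertical rails, 1621 mm tall, stand 350 mm apart (outside-to-outside) with their front faces coplanar on the −y side. 5 rungs, each 66 mm deep and 37 mm tall, span between the inner faces of the rails, front faces flush with the rails. The lowest rung's underside is at z = 319 mm and rungs are spaced 254 mm apart (underside to underside).

The ladder is on top of the table.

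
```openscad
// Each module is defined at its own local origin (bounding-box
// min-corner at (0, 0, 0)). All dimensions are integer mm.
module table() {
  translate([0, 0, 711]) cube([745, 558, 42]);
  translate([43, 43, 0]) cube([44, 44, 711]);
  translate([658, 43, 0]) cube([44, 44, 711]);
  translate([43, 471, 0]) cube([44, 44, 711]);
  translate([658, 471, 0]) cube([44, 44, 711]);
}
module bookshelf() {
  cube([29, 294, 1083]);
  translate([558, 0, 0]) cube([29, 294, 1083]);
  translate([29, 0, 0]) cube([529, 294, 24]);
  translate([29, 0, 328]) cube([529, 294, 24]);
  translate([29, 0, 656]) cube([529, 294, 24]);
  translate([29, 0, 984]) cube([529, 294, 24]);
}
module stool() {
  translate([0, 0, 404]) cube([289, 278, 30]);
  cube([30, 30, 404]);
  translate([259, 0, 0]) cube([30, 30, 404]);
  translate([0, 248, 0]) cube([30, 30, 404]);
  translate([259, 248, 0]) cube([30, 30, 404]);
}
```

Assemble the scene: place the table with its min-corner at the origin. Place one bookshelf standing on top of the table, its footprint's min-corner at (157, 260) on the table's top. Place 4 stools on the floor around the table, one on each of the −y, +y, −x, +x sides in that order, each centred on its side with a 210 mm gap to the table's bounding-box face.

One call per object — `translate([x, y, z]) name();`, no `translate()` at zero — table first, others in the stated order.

table();
translate([157, 260, 753]) bookshelf();
translate([228, -488, 0]) stool();
translate([228, 768, 0]) stool();
translate([-499, 140, 0]) stool();
translate([955, 140, 0]) stool();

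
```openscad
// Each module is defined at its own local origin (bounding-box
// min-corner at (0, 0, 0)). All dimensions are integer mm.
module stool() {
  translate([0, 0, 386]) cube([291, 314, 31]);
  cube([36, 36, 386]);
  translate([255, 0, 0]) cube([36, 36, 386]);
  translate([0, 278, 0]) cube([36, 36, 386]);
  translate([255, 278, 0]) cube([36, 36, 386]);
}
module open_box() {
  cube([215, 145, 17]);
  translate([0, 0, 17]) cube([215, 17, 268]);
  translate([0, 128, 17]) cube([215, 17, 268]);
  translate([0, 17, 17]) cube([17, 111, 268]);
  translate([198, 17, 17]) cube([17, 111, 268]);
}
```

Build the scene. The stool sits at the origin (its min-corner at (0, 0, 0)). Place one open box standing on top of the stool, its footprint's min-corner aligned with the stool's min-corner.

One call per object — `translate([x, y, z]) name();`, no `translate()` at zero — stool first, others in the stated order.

stool();
translate([0, 0, 417]) open_box();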